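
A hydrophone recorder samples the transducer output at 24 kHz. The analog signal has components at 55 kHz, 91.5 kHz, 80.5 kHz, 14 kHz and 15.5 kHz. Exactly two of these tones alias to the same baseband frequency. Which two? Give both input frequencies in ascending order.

15.5 kHz, 80.5 kHz

fs/2 = 12 kHz.
55 kHz mod fs = 7 kHz.
7 kHz ≤ fs/2 = 12 kHz, appears at 7 kHz.
91.5 kHz mod fs = 19.5 kHz.
19.5 kHz > fs/2 = 12 kHz, folds to fs − 19.5 kHz = 4.5 kHz.
80.5 kHz mod fs = 8.5 kHz.
8.5 kHz ≤ fs/2 = 12 kHz, appears at 8.5 kHz.
14 kHz > fs/2 = 12 kHz, folds to fs − 14 kHz = 10 kHz.
15.5 kHz > fs/2 = 12 kHz, folds to fs − 15.5 kHz = 8.5 kHz.
15.5 kHz and 80.5 kHz both map to 8.5 kHz.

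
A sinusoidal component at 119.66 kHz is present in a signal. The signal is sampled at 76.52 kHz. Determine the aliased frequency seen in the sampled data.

33.38 kHz

119.66 kHz mod fs = 43.14 kHz.
43.14 kHz > fs/2 = 38.26 kHz, folds to fs − 43.14 kHz = 33.38 kHz.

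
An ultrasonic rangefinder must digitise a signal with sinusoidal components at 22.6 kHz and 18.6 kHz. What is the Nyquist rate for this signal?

45.2 kHz

Highest-frequency component: 22.6 kHz.
Nyquist rate = 2 × 22.6 kHz = 45.2 kHz.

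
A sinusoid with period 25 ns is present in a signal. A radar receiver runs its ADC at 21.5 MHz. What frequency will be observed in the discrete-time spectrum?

3 MHz

T = 25 ns → f = 1/T = 40 MHz.
40 MHz mod fs = 18.5 MHz.
18.5 MHz > fs/2 = 10.75 MHz, folds to fs − 18.5 MHz = 3 MHz.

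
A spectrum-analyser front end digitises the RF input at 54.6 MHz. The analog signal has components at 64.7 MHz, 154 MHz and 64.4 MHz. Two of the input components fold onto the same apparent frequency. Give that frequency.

9.8 MHz

fs/2 = 27.3 MHz.
64.7 MHz mod fs = 10.1 MHz.
10.1 MHz ≤ fs/2 = 27.3 MHz, appears at 10.1 MHz.
154 MHz mod fs = 44.8 MHz.
44.8 MHz > fs/2 = 27.3 MHz, folds to fs − 44.8 MHz = 9.8 MHz.
64.4 MHz mod fs = 9.8 MHz.
9.8 MHz ≤ fs/2 = 27.3 MHz, appears at 9.8 MHz.
64.4 MHz and 154 MHz both map to 9.8 MHz.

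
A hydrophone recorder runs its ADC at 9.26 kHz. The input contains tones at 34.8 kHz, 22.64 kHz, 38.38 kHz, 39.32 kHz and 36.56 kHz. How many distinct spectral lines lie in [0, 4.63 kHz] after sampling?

5

fs/2 = 4.63 kHz.
34.8 kHz mod fs = 7.02 kHz.
7.02 kHz > fs/2 = 4.63 kHz, folds to fs − 7.02 kHz = 2.24 kHz.
22.64 kHz mod fs = 4.12 kHz.
4.12 kHz ≤ fs/2 = 4.63 kHz, appears at 4.12 kHz.
38.38 kHz mod fs = 1.34 kHz.
1.34 kHz ≤ fs/2 = 4.63 kHz, appears at 1.34 kHz.
39.32 kHz mod fs = 2.28 kHz.
2.28 kHz ≤ fs/2 = 4.63 kHz, appears at 2.28 kHz.
36.56 kHz mod fs = 8.78 kHz.
8.78 kHz > fs/2 = 4.63 kHz, folds to fs − 8.78 kHz = 0.48 kHz.
Distinct values: {0.48 kHz, 1.34 kHz, 2.24 kHz, 2.28 kHz, 4.12 kHz} → 5.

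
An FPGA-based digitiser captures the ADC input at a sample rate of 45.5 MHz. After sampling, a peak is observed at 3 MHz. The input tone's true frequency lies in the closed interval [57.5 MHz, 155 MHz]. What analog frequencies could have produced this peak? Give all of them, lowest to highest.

Frequencies that alias to 3 MHz are k·fs ± 3 MHz for integer k ≥ 0.
k=0: 3 MHz.
k=1: 42.5 MHz, 48.5 MHz.
k=2: 88 MHz, 94 MHz.
k=3: 133.5 MHz, 139.5 MHz.
k=4: 179 MHz, 185 MHz.
Within [57.5 MHz, 155 MHz]: 88 MHz, 94 MHz, 133.5 MHz, 139.5 MHz.

88 MHz, 94 MHz, 133.5 MHz, 139.5 MHz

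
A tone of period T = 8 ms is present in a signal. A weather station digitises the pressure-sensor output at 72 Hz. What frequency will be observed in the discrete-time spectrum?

19 Hz

T = 8 ms → f = 1/T = 125 Hz.
125 Hz mod fs = 53 Hz.
53 Hz > fs/2 = 36 Hz, folds to fs − 53 Hz = 19 Hz.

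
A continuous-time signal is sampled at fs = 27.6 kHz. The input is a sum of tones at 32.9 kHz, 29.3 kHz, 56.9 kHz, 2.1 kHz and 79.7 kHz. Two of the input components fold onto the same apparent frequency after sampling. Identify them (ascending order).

fs/2 = 13.8 kHz.
32.9 kHz mod fs = 5.3 kHz.
5.3 kHz ≤ fs/2 = 13.8 kHz, appears at 5.3 kHz.
29.3 kHz mod fs = 1.7 kHz.
1.7 kHz ≤ fs/2 = 13.8 kHz, appears at 1.7 kHz.
56.9 kHz mod fs = 1.7 kHz.
1.7 kHz ≤ fs/2 = 13.8 kHz, appears at 1.7 kHz.
2.1 kHz ≤ fs/2 = 13.8 kHz, passes unchanged.
79.7 kHz mod fs = 24.5 kHz.
24.5 kHz > fs/2 = 13.8 kHz, folds to fs − 24.5 kHz = 3.1 kHz.
29.3 kHz and 56.9 kHz both map to 1.7 kHz.

29.3 kHz, 56.9 kHz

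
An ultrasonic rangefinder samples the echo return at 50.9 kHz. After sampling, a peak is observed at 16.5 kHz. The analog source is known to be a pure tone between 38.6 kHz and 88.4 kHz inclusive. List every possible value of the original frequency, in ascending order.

Frequencies that alias to 16.5 kHz are k·fs ± 16.5 kHz for integer k ≥ 0.
k=0: 16.5 kHz.
k=1: 34.4 kHz, 67.4 kHz.
k=2: 85.3 kHz, 118.3 kHz.
k=3: 136.2 kHz, 169.2 kHz.
Within [38.6 kHz, 88.4 kHz]: 67.4 kHz, 85.3 kHz.

67.4 kHz, 85.3 kHz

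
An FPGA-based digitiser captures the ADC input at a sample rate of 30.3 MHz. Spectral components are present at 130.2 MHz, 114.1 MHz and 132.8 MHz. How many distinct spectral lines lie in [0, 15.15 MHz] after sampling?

3

fs/2 = 15.15 MHz.
130.2 MHz mod fs = 9 MHz.
9 MHz ≤ fs/2 = 15.15 MHz, appears at 9 MHz.
114.1 MHz mod fs = 23.2 MHz.
23.2 MHz > fs/2 = 15.15 MHz, folds to fs − 23.2 MHz = 7.1 MHz.
132.8 MHz mod fs = 11.6 MHz.
11.6 MHz ≤ fs/2 = 15.15 MHz, appears at 11.6 MHz.
Distinct values: {7.1 MHz, 9 MHz, 11.6 MHz} → 3.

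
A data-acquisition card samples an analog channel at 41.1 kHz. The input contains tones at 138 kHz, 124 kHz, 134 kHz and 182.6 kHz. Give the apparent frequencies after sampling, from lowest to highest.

0.7 kHz, 10.7 kHz, 14.7 kHz, 18.2 kHz

fs/2 = 20.55 kHz.
138 kHz mod fs = 14.7 kHz.
14.7 kHz ≤ fs/2 = 20.55 kHz, appears at 14.7 kHz.
124 kHz mod fs = 0.7 kHz.
0.7 kHz ≤ fs/2 = 20.55 kHz, appears at 0.7 kHz.
134 kHz mod fs = 10.7 kHz.
10.7 kHz ≤ fs/2 = 20.55 kHz, appears at 10.7 kHz.
182.6 kHz mod fs = 18.2 kHz.
18.2 kHz ≤ fs/2 = 20.55 kHz, appears at 18.2 kHz.
Distinct values: {0.7 kHz, 10.7 kHz, 14.7 kHz, 18.2 kHz}.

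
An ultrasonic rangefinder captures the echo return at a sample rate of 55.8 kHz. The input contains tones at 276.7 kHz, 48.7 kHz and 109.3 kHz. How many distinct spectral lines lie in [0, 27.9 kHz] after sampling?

2

fs/2 = 27.9 kHz.
276.7 kHz mod fs = 53.5 kHz.
53.5 kHz > fs/2 = 27.9 kHz, folds to fs − 53.5 kHz = 2.3 kHz.
48.7 kHz > fs/2 = 27.9 kHz, folds to fs − 48.7 kHz = 7.1 kHz.
109.3 kHz mod fs = 53.5 kHz.
53.5 kHz > fs/2 = 27.9 kHz, folds to fs − 53.5 kHz = 2.3 kHz.
Distinct values: {2.3 kHz, 7.1 kHz} → 2.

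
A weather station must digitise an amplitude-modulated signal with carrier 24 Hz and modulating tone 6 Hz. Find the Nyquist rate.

AM sidebands sit at fc ± fm = 18 Hz and 30 Hz.
Highest-frequency component: 30 Hz.
Nyquist rate = 2 × 30 Hz = 60 Hz.

60 Hz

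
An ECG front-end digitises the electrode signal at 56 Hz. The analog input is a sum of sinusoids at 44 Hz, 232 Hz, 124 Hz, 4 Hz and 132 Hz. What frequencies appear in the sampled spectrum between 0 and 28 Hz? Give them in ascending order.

4 Hz, 8 Hz, 12 Hz, 20 Hz

fs/2 = 28 Hz.
44 Hz > fs/2 = 28 Hz, folds to fs − 44 Hz = 12 Hz.
232 Hz mod fs = 8 Hz.
8 Hz ≤ fs/2 = 28 Hz, appears at 8 Hz.
124 Hz mod fs = 12 Hz.
12 Hz ≤ fs/2 = 28 Hz, appears at 12 Hz.
4 Hz ≤ fs/2 = 28 Hz, passes unchanged.
132 Hz mod fs = 20 Hz.
20 Hz ≤ fs/2 = 28 Hz, appears at 20 Hz.
Distinct values: {4 Hz, 8 Hz, 12 Hz, 20 Hz}.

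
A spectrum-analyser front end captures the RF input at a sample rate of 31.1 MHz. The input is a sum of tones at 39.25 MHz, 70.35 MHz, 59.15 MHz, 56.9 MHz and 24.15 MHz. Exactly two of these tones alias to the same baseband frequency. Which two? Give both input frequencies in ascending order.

fs/2 = 15.55 MHz.
39.25 MHz mod fs = 8.15 MHz.
8.15 MHz ≤ fs/2 = 15.55 MHz, appears at 8.15 MHz.
70.35 MHz mod fs = 8.15 MHz.
8.15 MHz ≤ fs/2 = 15.55 MHz, appears at 8.15 MHz.
59.15 MHz mod fs = 28.05 MHz.
28.05 MHz > fs/2 = 15.55 MHz, folds to fs − 28.05 MHz = 3.05 MHz.
56.9 MHz mod fs = 25.8 MHz.
25.8 MHz > fs/2 = 15.55 MHz, folds to fs − 25.8 MHz = 5.3 MHz.
24.15 MHz > fs/2 = 15.55 MHz, folds to fs − 24.15 MHz = 6.95 MHz.
39.25 MHz and 70.35 MHz both map to 8.15 MHz.

39.25 MHz, 70.35 MHz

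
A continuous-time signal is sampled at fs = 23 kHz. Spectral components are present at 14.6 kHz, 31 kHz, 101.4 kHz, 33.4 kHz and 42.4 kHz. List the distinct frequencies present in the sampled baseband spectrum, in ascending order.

3.6 kHz, 8 kHz, 8.4 kHz, 9.4 kHz, 10.4 kHz

fs/2 = 11.5 kHz.
14.6 kHz > fs/2 = 11.5 kHz, folds to fs − 14.6 kHz = 8.4 kHz.
31 kHz mod fs = 8 kHz.
8 kHz ≤ fs/2 = 11.5 kHz, appears at 8 kHz.
101.4 kHz mod fs = 9.4 kHz.
9.4 kHz ≤ fs/2 = 11.5 kHz, appears at 9.4 kHz.
33.4 kHz mod fs = 10.4 kHz.
10.4 kHz ≤ fs/2 = 11.5 kHz, appears at 10.4 kHz.
42.4 kHz mod fs = 19.4 kHz.
19.4 kHz > fs/2 = 11.5 kHz, folds to fs − 19.4 kHz = 3.6 kHz.
Distinct values: {3.6 kHz, 8 kHz, 8.4 kHz, 9.4 kHz, 10.4 kHz}.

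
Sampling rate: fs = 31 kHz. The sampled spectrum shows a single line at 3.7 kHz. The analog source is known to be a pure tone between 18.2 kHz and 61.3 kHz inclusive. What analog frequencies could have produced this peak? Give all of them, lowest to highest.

Frequencies that alias to 3.7 kHz are k·fs ± 3.7 kHz for integer k ≥ 0.
k=0: 3.7 kHz.
k=1: 27.3 kHz, 34.7 kHz.
k=2: 58.3 kHz, 65.7 kHz.
k=3: 89.3 kHz, 96.7 kHz.
Within [18.2 kHz, 61.3 kHz]: 27.3 kHz, 34.7 kHz, 58.3 kHz.

27.3 kHz, 34.7 kHz, 58.3 kHz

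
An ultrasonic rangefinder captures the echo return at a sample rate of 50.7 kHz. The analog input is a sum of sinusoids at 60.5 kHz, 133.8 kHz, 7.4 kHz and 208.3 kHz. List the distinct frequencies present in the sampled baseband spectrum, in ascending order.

5.5 kHz, 7.4 kHz, 9.8 kHz, 18.3 kHz

fs/2 = 25.35 kHz.
60.5 kHz mod fs = 9.8 kHz.
9.8 kHz ≤ fs/2 = 25.35 kHz, appears at 9.8 kHz.
133.8 kHz mod fs = 32.4 kHz.
32.4 kHz > fs/2 = 25.35 kHz, folds to fs − 32.4 kHz = 18.3 kHz.
7.4 kHz ≤ fs/2 = 25.35 kHz, passes unchanged.
208.3 kHz mod fs = 5.5 kHz.
5.5 kHz ≤ fs/2 = 25.35 kHz, appears at 5.5 kHz.
Distinct values: {5.5 kHz, 7.4 kHz, 9.8 kHz, 18.3 kHz}.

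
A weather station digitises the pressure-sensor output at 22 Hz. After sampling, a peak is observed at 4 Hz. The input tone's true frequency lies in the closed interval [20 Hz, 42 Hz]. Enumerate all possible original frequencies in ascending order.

Frequencies that alias to 4 Hz are k·fs ± 4 Hz for integer k ≥ 0.
k=0: 4 Hz.
k=1: 18 Hz, 26 Hz.
k=2: 40 Hz, 48 Hz.
k=3: 62 Hz, 70 Hz.
Within [20 Hz, 42 Hz]: 26 Hz, 40 Hz.

26 Hz, 40 Hz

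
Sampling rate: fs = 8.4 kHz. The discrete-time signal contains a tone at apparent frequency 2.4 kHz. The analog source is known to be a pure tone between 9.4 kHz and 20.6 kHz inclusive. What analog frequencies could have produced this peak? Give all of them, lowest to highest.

Frequencies that alias to 2.4 kHz are k·fs ± 2.4 kHz for integer k ≥ 0.
k=0: 2.4 kHz.
k=1: 6 kHz, 10.8 kHz.
k=2: 14.4 kHz, 19.2 kHz.
k=3: 22.8 kHz, 27.6 kHz.
Within [9.4 kHz, 20.6 kHz]: 10.8 kHz, 14.4 kHz, 19.2 kHz.

10.8 kHz, 14.4 kHz, 19.2 kHz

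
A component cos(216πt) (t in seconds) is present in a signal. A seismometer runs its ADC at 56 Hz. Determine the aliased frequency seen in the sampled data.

ω = 216π rad/s → f = ω/(2π) = 108 Hz.
108 Hz mod fs = 52 Hz.
52 Hz > fs/2 = 28 Hz, folds to fs − 52 Hz = 4 Hz.

4 Hz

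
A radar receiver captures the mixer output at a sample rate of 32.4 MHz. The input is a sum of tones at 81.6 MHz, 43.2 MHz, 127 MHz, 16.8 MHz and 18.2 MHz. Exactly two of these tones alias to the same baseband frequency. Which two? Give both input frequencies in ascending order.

fs/2 = 16.2 MHz.
81.6 MHz mod fs = 16.8 MHz.
16.8 MHz > fs/2 = 16.2 MHz, folds to fs − 16.8 MHz = 15.6 MHz.
43.2 MHz mod fs = 10.8 MHz.
10.8 MHz ≤ fs/2 = 16.2 MHz, appears at 10.8 MHz.
127 MHz mod fs = 29.8 MHz.
29.8 MHz > fs/2 = 16.2 MHz, folds to fs − 29.8 MHz = 2.6 MHz.
16.8 MHz > fs/2 = 16.2 MHz, folds to fs − 16.8 MHz = 15.6 MHz.
18.2 MHz > fs/2 = 16.2 MHz, folds to fs − 18.2 MHz = 14.2 MHz.
16.8 MHz and 81.6 MHz both map to 15.6 MHz.

16.8 MHz, 81.6 MHz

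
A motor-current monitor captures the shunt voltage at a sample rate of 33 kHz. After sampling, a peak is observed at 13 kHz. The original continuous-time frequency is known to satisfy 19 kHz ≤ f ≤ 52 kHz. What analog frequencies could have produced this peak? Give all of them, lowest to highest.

20 kHz, 46 kHz

Frequencies that alias to 13 kHz are k·fs ± 13 kHz for integer k ≥ 0.
k=0: 13 kHz.
k=1: 20 kHz, 46 kHz.
k=2: 53 kHz, 79 kHz.
Within [19 kHz, 52 kHz]: 20 kHz, 46 kHz.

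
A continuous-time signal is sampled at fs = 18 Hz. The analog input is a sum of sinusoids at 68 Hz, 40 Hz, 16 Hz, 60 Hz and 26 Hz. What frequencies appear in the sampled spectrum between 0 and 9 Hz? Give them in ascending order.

2 Hz, 4 Hz, 6 Hz, 8 Hz

fs/2 = 9 Hz.
68 Hz mod fs = 14 Hz.
14 Hz > fs/2 = 9 Hz, folds to fs − 14 Hz = 4 Hz.
40 Hz mod fs = 4 Hz.
4 Hz ≤ fs/2 = 9 Hz, appears at 4 Hz.
16 Hz > fs/2 = 9 Hz, folds to fs − 16 Hz = 2 Hz.
60 Hz mod fs = 6 Hz.
6 Hz ≤ fs/2 = 9 Hz, appears at 6 Hz.
26 Hz mod fs = 8 Hz.
8 Hz ≤ fs/2 = 9 Hz, appears at 8 Hz.
Distinct values: {2 Hz, 4 Hz, 6 Hz, 8 Hz}.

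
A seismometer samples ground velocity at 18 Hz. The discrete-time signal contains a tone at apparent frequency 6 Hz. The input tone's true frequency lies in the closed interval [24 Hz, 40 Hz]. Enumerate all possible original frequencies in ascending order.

24 Hz, 30 Hz

Frequencies that alias to 6 Hz are k·fs ± 6 Hz for integer k ≥ 0.
k=0: 6 Hz.
k=1: 12 Hz, 24 Hz.
k=2: 30 Hz, 42 Hz.
k=3: 48 Hz, 60 Hz.
Within [24 Hz, 40 Hz]: 24 Hz, 30 Hz.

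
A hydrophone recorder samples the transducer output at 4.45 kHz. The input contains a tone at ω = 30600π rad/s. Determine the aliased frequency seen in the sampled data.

1.95 kHz

ω = 30600π rad/s → f = ω/(2π) = 15300 Hz = 15.3 kHz.
15.3 kHz mod fs = 1.95 kHz.
1.95 kHz ≤ fs/2 = 2.225 kHz, appears at 1.95 kHz.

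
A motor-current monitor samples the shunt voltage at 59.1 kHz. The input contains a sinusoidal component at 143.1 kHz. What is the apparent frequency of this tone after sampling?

24.9 kHz

143.1 kHz mod fs = 24.9 kHz.
24.9 kHz ≤ fs/2 = 29.55 kHz, appears at 24.9 kHz.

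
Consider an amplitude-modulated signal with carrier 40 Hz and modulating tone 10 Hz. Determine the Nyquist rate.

AM sidebands sit at fc ± fm = 30 Hz and 50 Hz.
Highest-frequency component: 50 Hz.
Nyquist rate = 2 × 50 Hz = 100 Hz.

100 Hz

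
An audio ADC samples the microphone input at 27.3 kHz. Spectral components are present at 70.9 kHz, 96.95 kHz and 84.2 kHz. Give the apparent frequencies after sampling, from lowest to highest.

2.3 kHz, 11 kHz, 12.25 kHz

fs/2 = 13.65 kHz.
70.9 kHz mod fs = 16.3 kHz.
16.3 kHz > fs/2 = 13.65 kHz, folds to fs − 16.3 kHz = 11 kHz.
96.95 kHz mod fs = 15.05 kHz.
15.05 kHz > fs/2 = 13.65 kHz, folds to fs − 15.05 kHz = 12.25 kHz.
84.2 kHz mod fs = 2.3 kHz.
2.3 kHz ≤ fs/2 = 13.65 kHz, appears at 2.3 kHz.
Distinct values: {2.3 kHz, 11 kHz, 12.25 kHz}.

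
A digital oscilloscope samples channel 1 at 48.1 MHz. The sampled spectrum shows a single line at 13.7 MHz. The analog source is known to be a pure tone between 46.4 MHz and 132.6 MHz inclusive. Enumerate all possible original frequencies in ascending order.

61.8 MHz, 82.5 MHz, 109.9 MHz, 130.6 MHz

Frequencies that alias to 13.7 MHz are k·fs ± 13.7 MHz for integer k ≥ 0.
k=0: 13.7 MHz.
k=1: 34.4 MHz, 61.8 MHz.
k=2: 82.5 MHz, 109.9 MHz.
k=3: 130.6 MHz, 158 MHz.
k=4: 178.7 MHz, 206.1 MHz.
Within [46.4 MHz, 132.6 MHz]: 61.8 MHz, 82.5 MHz, 109.9 MHz, 130.6 MHz.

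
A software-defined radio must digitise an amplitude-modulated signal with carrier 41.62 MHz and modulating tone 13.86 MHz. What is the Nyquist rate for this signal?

AM sidebands sit at fc ± fm = 27.76 MHz and 55.48 MHz.
Highest-frequency component: 55.48 MHz.
Nyquist rate = 2 × 55.48 MHz = 110.96 MHz.

110.96 MHz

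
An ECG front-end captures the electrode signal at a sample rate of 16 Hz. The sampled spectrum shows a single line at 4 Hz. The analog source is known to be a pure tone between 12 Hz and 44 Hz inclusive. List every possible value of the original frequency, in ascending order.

12 Hz, 20 Hz, 28 Hz, 36 Hz, 44 Hz

Frequencies that alias to 4 Hz are k·fs ± 4 Hz for integer k ≥ 0.
k=0: 4 Hz.
k=1: 12 Hz, 20 Hz.
k=2: 28 Hz, 36 Hz.
k=3: 44 Hz, 52 Hz.
k=4: 60 Hz, 68 Hz.
Within [12 Hz, 44 Hz]: 12 Hz, 20 Hz, 28 Hz, 36 Hz, 44 Hz.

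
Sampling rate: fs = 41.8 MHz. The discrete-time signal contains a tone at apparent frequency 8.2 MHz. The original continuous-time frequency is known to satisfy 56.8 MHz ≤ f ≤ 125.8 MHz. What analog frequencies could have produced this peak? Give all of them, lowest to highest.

Frequencies that alias to 8.2 MHz are k·fs ± 8.2 MHz for integer k ≥ 0.
k=0: 8.2 MHz.
k=1: 33.6 MHz, 50 MHz.
k=2: 75.4 MHz, 91.8 MHz.
k=3: 117.2 MHz, 133.6 MHz.
k=4: 159 MHz, 175.4 MHz.
Within [56.8 MHz, 125.8 MHz]: 75.4 MHz, 91.8 MHz, 117.2 MHz.

75.4 MHz, 91.8 MHz, 117.2 MHz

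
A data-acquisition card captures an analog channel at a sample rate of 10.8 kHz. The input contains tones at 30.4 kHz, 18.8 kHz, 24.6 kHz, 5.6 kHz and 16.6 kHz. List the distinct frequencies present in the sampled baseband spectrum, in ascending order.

fs/2 = 5.4 kHz.
30.4 kHz mod fs = 8.8 kHz.
8.8 kHz > fs/2 = 5.4 kHz, folds to fs − 8.8 kHz = 2 kHz.
18.8 kHz mod fs = 8 kHz.
8 kHz > fs/2 = 5.4 kHz, folds to fs − 8 kHz = 2.8 kHz.
24.6 kHz mod fs = 3 kHz.
3 kHz ≤ fs/2 = 5.4 kHz, appears at 3 kHz.
5.6 kHz > fs/2 = 5.4 kHz, folds to fs − 5.6 kHz = 5.2 kHz.
16.6 kHz mod fs = 5.8 kHz.
5.8 kHz > fs/2 = 5.4 kHz, folds to fs − 5.8 kHz = 5 kHz.
Distinct values: {2 kHz, 2.8 kHz, 3 kHz, 5 kHz, 5.2 kHz}.

2 kHz, 2.8 kHz, 3 kHz, 5 kHz, 5.2 kHz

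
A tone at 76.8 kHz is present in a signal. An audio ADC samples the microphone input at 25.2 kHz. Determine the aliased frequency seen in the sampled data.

76.8 kHz mod fs = 1.2 kHz.
1.2 kHz ≤ fs/2 = 12.6 kHz, appears at 1.2 kHz.

1.2 kHz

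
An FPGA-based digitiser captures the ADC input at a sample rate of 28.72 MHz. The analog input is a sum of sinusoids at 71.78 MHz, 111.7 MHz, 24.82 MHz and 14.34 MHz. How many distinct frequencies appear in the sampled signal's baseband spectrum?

3

fs/2 = 14.36 MHz.
71.78 MHz mod fs = 14.34 MHz.
14.34 MHz ≤ fs/2 = 14.36 MHz, appears at 14.34 MHz.
111.7 MHz mod fs = 25.54 MHz.
25.54 MHz > fs/2 = 14.36 MHz, folds to fs − 25.54 MHz = 3.18 MHz.
24.82 MHz > fs/2 = 14.36 MHz, folds to fs − 24.82 MHz = 3.9 MHz.
14.34 MHz ≤ fs/2 = 14.36 MHz, passes unchanged.
Distinct values: {3.18 MHz, 3.9 MHz, 14.34 MHz} → 3.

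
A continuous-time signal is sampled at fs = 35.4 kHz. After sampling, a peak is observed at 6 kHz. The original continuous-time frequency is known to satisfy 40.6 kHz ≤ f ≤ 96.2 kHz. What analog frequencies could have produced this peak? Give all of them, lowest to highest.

Frequencies that alias to 6 kHz are k·fs ± 6 kHz for integer k ≥ 0.
k=0: 6 kHz.
k=1: 29.4 kHz, 41.4 kHz.
k=2: 64.8 kHz, 76.8 kHz.
k=3: 100.2 kHz, 112.2 kHz.
Within [40.6 kHz, 96.2 kHz]: 41.4 kHz, 64.8 kHz, 76.8 kHz.

41.4 kHz, 64.8 kHz, 76.8 kHz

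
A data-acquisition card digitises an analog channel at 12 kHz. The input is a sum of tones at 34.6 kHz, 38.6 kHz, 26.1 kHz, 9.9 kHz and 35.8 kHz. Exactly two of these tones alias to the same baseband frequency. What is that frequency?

fs/2 = 6 kHz.
34.6 kHz mod fs = 10.6 kHz.
10.6 kHz > fs/2 = 6 kHz, folds to fs − 10.6 kHz = 1.4 kHz.
38.6 kHz mod fs = 2.6 kHz.
2.6 kHz ≤ fs/2 = 6 kHz, appears at 2.6 kHz.
26.1 kHz mod fs = 2.1 kHz.
2.1 kHz ≤ fs/2 = 6 kHz, appears at 2.1 kHz.
9.9 kHz > fs/2 = 6 kHz, folds to fs − 9.9 kHz = 2.1 kHz.
35.8 kHz mod fs = 11.8 kHz.
11.8 kHz > fs/2 = 6 kHz, folds to fs − 11.8 kHz = 0.2 kHz.
9.9 kHz and 26.1 kHz both map to 2.1 kHz.

2.1 kHz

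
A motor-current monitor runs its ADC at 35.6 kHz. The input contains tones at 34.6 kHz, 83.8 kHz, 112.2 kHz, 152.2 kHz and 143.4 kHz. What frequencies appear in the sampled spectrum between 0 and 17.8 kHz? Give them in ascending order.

1 kHz, 5.4 kHz, 9.8 kHz, 12.6 kHz

fs/2 = 17.8 kHz.
34.6 kHz > fs/2 = 17.8 kHz, folds to fs − 34.6 kHz = 1 kHz.
83.8 kHz mod fs = 12.6 kHz.
12.6 kHz ≤ fs/2 = 17.8 kHz, appears at 12.6 kHz.
112.2 kHz mod fs = 5.4 kHz.
5.4 kHz ≤ fs/2 = 17.8 kHz, appears at 5.4 kHz.
152.2 kHz mod fs = 9.8 kHz.
9.8 kHz ≤ fs/2 = 17.8 kHz, appears at 9.8 kHz.
143.4 kHz mod fs = 1 kHz.
1 kHz ≤ fs/2 = 17.8 kHz, appears at 1 kHz.
Distinct values: {1 kHz, 5.4 kHz, 9.8 kHz, 12.6 kHz}.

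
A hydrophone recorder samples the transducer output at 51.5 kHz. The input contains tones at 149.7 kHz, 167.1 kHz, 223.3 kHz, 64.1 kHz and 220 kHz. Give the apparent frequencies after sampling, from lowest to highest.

4.8 kHz, 12.6 kHz, 14 kHz, 17.3 kHz

fs/2 = 25.75 kHz.
149.7 kHz mod fs = 46.7 kHz.
46.7 kHz > fs/2 = 25.75 kHz, folds to fs − 46.7 kHz = 4.8 kHz.
167.1 kHz mod fs = 12.6 kHz.
12.6 kHz ≤ fs/2 = 25.75 kHz, appears at 12.6 kHz.
223.3 kHz mod fs = 17.3 kHz.
17.3 kHz ≤ fs/2 = 25.75 kHz, appears at 17.3 kHz.
64.1 kHz mod fs = 12.6 kHz.
12.6 kHz ≤ fs/2 = 25.75 kHz, appears at 12.6 kHz.
220 kHz mod fs = 14 kHz.
14 kHz ≤ fs/2 = 25.75 kHz, appears at 14 kHz.
Distinct values: {4.8 kHz, 12.6 kHz, 14 kHz, 17.3 kHz}.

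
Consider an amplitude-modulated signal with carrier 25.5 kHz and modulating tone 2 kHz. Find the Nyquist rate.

55 kHz

AM sidebands sit at fc ± fm = 23.5 kHz and 27.5 kHz.
Highest-frequency component: 27.5 kHz.
Nyquist rate = 2 × 27.5 kHz = 55 kHz.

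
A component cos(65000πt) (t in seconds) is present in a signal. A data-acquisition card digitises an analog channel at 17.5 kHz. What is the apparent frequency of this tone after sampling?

ω = 65000π rad/s → f = ω/(2π) = 32500 Hz = 32.5 kHz.
32.5 kHz mod fs = 15 kHz.
15 kHz > fs/2 = 8.75 kHz, folds to fs − 15 kHz = 2.5 kHz.

2.5 kHz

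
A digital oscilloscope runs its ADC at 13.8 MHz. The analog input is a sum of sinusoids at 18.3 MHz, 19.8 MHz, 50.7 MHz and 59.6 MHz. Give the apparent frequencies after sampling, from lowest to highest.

4.4 MHz, 4.5 MHz, 6 MHz

fs/2 = 6.9 MHz.
18.3 MHz mod fs = 4.5 MHz.
4.5 MHz ≤ fs/2 = 6.9 MHz, appears at 4.5 MHz.
19.8 MHz mod fs = 6 MHz.
6 MHz ≤ fs/2 = 6.9 MHz, appears at 6 MHz.
50.7 MHz mod fs = 9.3 MHz.
9.3 MHz > fs/2 = 6.9 MHz, folds to fs − 9.3 MHz = 4.5 MHz.
59.6 MHz mod fs = 4.4 MHz.
4.4 MHz ≤ fs/2 = 6.9 MHz, appears at 4.4 MHz.
Distinct values: {4.4 MHz, 4.5 MHz, 6 MHz}.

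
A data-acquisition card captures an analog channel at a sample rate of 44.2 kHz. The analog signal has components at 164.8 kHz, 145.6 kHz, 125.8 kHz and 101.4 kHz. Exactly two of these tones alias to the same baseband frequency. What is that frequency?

fs/2 = 22.1 kHz.
164.8 kHz mod fs = 32.2 kHz.
32.2 kHz > fs/2 = 22.1 kHz, folds to fs − 32.2 kHz = 12 kHz.
145.6 kHz mod fs = 13 kHz.
13 kHz ≤ fs/2 = 22.1 kHz, appears at 13 kHz.
125.8 kHz mod fs = 37.4 kHz.
37.4 kHz > fs/2 = 22.1 kHz, folds to fs − 37.4 kHz = 6.8 kHz.
101.4 kHz mod fs = 13 kHz.
13 kHz ≤ fs/2 = 22.1 kHz, appears at 13 kHz.
101.4 kHz and 145.6 kHz both map to 13 kHz.

13 kHz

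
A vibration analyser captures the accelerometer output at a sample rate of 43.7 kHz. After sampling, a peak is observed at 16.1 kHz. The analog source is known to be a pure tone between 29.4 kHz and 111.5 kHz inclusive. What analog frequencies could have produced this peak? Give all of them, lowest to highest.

Frequencies that alias to 16.1 kHz are k·fs ± 16.1 kHz for integer k ≥ 0.
k=0: 16.1 kHz.
k=1: 27.6 kHz, 59.8 kHz.
k=2: 71.3 kHz, 103.5 kHz.
k=3: 115 kHz, 147.2 kHz.
Within [29.4 kHz, 111.5 kHz]: 59.8 kHz, 71.3 kHz, 103.5 kHz.

59.8 kHz, 71.3 kHz, 103.5 kHz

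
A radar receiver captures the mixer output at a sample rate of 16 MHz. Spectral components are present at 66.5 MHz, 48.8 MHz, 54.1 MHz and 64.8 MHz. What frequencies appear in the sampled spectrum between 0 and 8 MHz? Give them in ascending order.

0.8 MHz, 2.5 MHz, 6.1 MHz

fs/2 = 8 MHz.
66.5 MHz mod fs = 2.5 MHz.
2.5 MHz ≤ fs/2 = 8 MHz, appears at 2.5 MHz.
48.8 MHz mod fs = 0.8 MHz.
0.8 MHz ≤ fs/2 = 8 MHz, appears at 0.8 MHz.
54.1 MHz mod fs = 6.1 MHz.
6.1 MHz ≤ fs/2 = 8 MHz, appears at 6.1 MHz.
64.8 MHz mod fs = 0.8 MHz.
0.8 MHz ≤ fs/2 = 8 MHz, appears at 0.8 MHz.
Distinct values: {0.8 MHz, 2.5 MHz, 6.1 MHz}.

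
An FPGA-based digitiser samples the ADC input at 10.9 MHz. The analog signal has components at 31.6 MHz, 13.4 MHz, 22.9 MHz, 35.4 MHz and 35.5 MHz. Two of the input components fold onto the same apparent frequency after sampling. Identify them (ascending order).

fs/2 = 5.45 MHz.
31.6 MHz mod fs = 9.8 MHz.
9.8 MHz > fs/2 = 5.45 MHz, folds to fs − 9.8 MHz = 1.1 MHz.
13.4 MHz mod fs = 2.5 MHz.
2.5 MHz ≤ fs/2 = 5.45 MHz, appears at 2.5 MHz.
22.9 MHz mod fs = 1.1 MHz.
1.1 MHz ≤ fs/2 = 5.45 MHz, appears at 1.1 MHz.
35.4 MHz mod fs = 2.7 MHz.
2.7 MHz ≤ fs/2 = 5.45 MHz, appears at 2.7 MHz.
35.5 MHz mod fs = 2.8 MHz.
2.8 MHz ≤ fs/2 = 5.45 MHz, appears at 2.8 MHz.
22.9 MHz and 31.6 MHz both map to 1.1 MHz.

22.9 MHz, 31.6 MHz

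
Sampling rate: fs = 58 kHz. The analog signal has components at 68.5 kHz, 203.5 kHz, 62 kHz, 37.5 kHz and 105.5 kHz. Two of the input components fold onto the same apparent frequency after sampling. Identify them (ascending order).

fs/2 = 29 kHz.
68.5 kHz mod fs = 10.5 kHz.
10.5 kHz ≤ fs/2 = 29 kHz, appears at 10.5 kHz.
203.5 kHz mod fs = 29.5 kHz.
29.5 kHz > fs/2 = 29 kHz, folds to fs − 29.5 kHz = 28.5 kHz.
62 kHz mod fs = 4 kHz.
4 kHz ≤ fs/2 = 29 kHz, appears at 4 kHz.
37.5 kHz > fs/2 = 29 kHz, folds to fs − 37.5 kHz = 20.5 kHz.
105.5 kHz mod fs = 47.5 kHz.
47.5 kHz > fs/2 = 29 kHz, folds to fs − 47.5 kHz = 10.5 kHz.
68.5 kHz and 105.5 kHz both map to 10.5 kHz.

68.5 kHz, 105.5 kHz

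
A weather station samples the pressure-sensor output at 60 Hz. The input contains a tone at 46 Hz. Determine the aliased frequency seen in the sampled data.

14 Hz

46 Hz > fs/2 = 30 Hz, folds to fs − 46 Hz = 14 Hz.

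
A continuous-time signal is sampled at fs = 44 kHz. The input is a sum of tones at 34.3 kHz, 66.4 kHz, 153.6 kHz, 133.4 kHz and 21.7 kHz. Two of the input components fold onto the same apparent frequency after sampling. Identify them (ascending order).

66.4 kHz, 153.6 kHz

fs/2 = 22 kHz.
34.3 kHz > fs/2 = 22 kHz, folds to fs − 34.3 kHz = 9.7 kHz.
66.4 kHz mod fs = 22.4 kHz.
22.4 kHz > fs/2 = 22 kHz, folds to fs − 22.4 kHz = 21.6 kHz.
153.6 kHz mod fs = 21.6 kHz.
21.6 kHz ≤ fs/2 = 22 kHz, appears at 21.6 kHz.
133.4 kHz mod fs = 1.4 kHz.
1.4 kHz ≤ fs/2 = 22 kHz, appears at 1.4 kHz.
21.7 kHz ≤ fs/2 = 22 kHz, passes unchanged.
66.4 kHz and 153.6 kHz both map to 21.6 kHz.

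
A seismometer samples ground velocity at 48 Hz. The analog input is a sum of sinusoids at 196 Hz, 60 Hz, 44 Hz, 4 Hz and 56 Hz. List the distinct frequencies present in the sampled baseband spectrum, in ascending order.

4 Hz, 8 Hz, 12 Hz

fs/2 = 24 Hz.
196 Hz mod fs = 4 Hz.
4 Hz ≤ fs/2 = 24 Hz, appears at 4 Hz.
60 Hz mod fs = 12 Hz.
12 Hz ≤ fs/2 = 24 Hz, appears at 12 Hz.
44 Hz > fs/2 = 24 Hz, folds to fs − 44 Hz = 4 Hz.
4 Hz ≤ fs/2 = 24 Hz, passes unchanged.
56 Hz mod fs = 8 Hz.
8 Hz ≤ fs/2 = 24 Hz, appears at 8 Hz.
Distinct values: {4 Hz, 8 Hz, 12 Hz}.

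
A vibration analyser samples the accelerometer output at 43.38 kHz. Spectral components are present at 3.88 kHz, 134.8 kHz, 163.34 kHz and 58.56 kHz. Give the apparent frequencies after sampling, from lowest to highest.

fs/2 = 21.69 kHz.
3.88 kHz ≤ fs/2 = 21.69 kHz, passes unchanged.
134.8 kHz mod fs = 4.66 kHz.
4.66 kHz ≤ fs/2 = 21.69 kHz, appears at 4.66 kHz.
163.34 kHz mod fs = 33.2 kHz.
33.2 kHz > fs/2 = 21.69 kHz, folds to fs − 33.2 kHz = 10.18 kHz.
58.56 kHz mod fs = 15.18 kHz.
15.18 kHz ≤ fs/2 = 21.69 kHz, appears at 15.18 kHz.
Distinct values: {3.88 kHz, 4.66 kHz, 10.18 kHz, 15.18 kHz}.

3.88 kHz, 4.66 kHz, 10.18 kHz, 15.18 kHz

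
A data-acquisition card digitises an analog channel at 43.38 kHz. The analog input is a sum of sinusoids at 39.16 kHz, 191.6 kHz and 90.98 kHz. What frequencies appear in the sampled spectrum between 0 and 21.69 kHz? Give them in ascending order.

4.22 kHz, 18.08 kHz

fs/2 = 21.69 kHz.
39.16 kHz > fs/2 = 21.69 kHz, folds to fs − 39.16 kHz = 4.22 kHz.
191.6 kHz mod fs = 18.08 kHz.
18.08 kHz ≤ fs/2 = 21.69 kHz, appears at 18.08 kHz.
90.98 kHz mod fs = 4.22 kHz.
4.22 kHz ≤ fs/2 = 21.69 kHz, appears at 4.22 kHz.
Distinct values: {4.22 kHz, 18.08 kHz}.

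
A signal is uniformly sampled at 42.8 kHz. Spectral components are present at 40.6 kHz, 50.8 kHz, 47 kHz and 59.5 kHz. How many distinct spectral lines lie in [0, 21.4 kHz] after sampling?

4

fs/2 = 21.4 kHz.
40.6 kHz > fs/2 = 21.4 kHz, folds to fs − 40.6 kHz = 2.2 kHz.
50.8 kHz mod fs = 8 kHz.
8 kHz ≤ fs/2 = 21.4 kHz, appears at 8 kHz.
47 kHz mod fs = 4.2 kHz.
4.2 kHz ≤ fs/2 = 21.4 kHz, appears at 4.2 kHz.
59.5 kHz mod fs = 16.7 kHz.
16.7 kHz ≤ fs/2 = 21.4 kHz, appears at 16.7 kHz.
Distinct values: {2.2 kHz, 4.2 kHz, 8 kHz, 16.7 kHz} → 4.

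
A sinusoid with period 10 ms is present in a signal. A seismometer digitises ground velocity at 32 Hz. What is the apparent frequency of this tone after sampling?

4 Hz

T = 10 ms → f = 1/T = 100 Hz.
100 Hz mod fs = 4 Hz.
4 Hz ≤ fs/2 = 16 Hz, appears at 4 Hz.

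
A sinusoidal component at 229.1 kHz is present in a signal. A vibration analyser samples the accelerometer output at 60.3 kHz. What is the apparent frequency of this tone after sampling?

12.1 kHz

229.1 kHz mod fs = 48.2 kHz.
48.2 kHz > fs/2 = 30.15 kHz, folds to fs − 48.2 kHz = 12.1 kHz.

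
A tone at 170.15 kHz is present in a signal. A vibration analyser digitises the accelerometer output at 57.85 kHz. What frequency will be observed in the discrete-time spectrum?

3.4 kHz

170.15 kHz mod fs = 54.45 kHz.
54.45 kHz > fs/2 = 28.925 kHz, folds to fs − 54.45 kHz = 3.4 kHz.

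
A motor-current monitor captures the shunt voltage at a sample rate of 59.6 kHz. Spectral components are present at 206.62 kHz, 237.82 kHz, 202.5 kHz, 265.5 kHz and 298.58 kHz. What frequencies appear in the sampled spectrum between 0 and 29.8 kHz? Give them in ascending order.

0.58 kHz, 23.7 kHz, 27.1 kHz, 27.82 kHz

fs/2 = 29.8 kHz.
206.62 kHz mod fs = 27.82 kHz.
27.82 kHz ≤ fs/2 = 29.8 kHz, appears at 27.82 kHz.
237.82 kHz mod fs = 59.02 kHz.
59.02 kHz > fs/2 = 29.8 kHz, folds to fs − 59.02 kHz = 0.58 kHz.
202.5 kHz mod fs = 23.7 kHz.
23.7 kHz ≤ fs/2 = 29.8 kHz, appears at 23.7 kHz.
265.5 kHz mod fs = 27.1 kHz.
27.1 kHz ≤ fs/2 = 29.8 kHz, appears at 27.1 kHz.
298.58 kHz mod fs = 0.58 kHz.
0.58 kHz ≤ fs/2 = 29.8 kHz, appears at 0.58 kHz.
Distinct values: {0.58 kHz, 23.7 kHz, 27.1 kHz, 27.82 kHz}.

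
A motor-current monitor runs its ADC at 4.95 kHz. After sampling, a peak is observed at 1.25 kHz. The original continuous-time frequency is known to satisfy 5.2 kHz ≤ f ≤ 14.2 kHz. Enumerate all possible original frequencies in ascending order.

6.2 kHz, 8.65 kHz, 11.15 kHz, 13.6 kHz

Frequencies that alias to 1.25 kHz are k·fs ± 1.25 kHz for integer k ≥ 0.
k=0: 1.25 kHz.
k=1: 3.7 kHz, 6.2 kHz.
k=2: 8.65 kHz, 11.15 kHz.
k=3: 13.6 kHz, 16.1 kHz.
k=4: 18.55 kHz, 21.05 kHz.
Within [5.2 kHz, 14.2 kHz]: 6.2 kHz, 8.65 kHz, 11.15 kHz, 13.6 kHz.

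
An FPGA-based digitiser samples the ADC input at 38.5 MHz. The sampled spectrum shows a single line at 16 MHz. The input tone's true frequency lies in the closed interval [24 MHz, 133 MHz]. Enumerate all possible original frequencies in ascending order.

Frequencies that alias to 16 MHz are k·fs ± 16 MHz for integer k ≥ 0.
k=0: 16 MHz.
k=1: 22.5 MHz, 54.5 MHz.
k=2: 61 MHz, 93 MHz.
k=3: 99.5 MHz, 131.5 MHz.
k=4: 138 MHz, 170 MHz.
Within [24 MHz, 133 MHz]: 54.5 MHz, 61 MHz, 93 MHz, 99.5 MHz, 131.5 MHz.

54.5 MHz, 61 MHz, 93 MHz, 99.5 MHz, 131.5 MHz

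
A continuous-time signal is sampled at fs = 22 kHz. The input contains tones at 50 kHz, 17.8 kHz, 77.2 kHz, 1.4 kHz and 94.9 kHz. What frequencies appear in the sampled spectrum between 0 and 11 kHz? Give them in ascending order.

fs/2 = 11 kHz.
50 kHz mod fs = 6 kHz.
6 kHz ≤ fs/2 = 11 kHz, appears at 6 kHz.
17.8 kHz > fs/2 = 11 kHz, folds to fs − 17.8 kHz = 4.2 kHz.
77.2 kHz mod fs = 11.2 kHz.
11.2 kHz > fs/2 = 11 kHz, folds to fs − 11.2 kHz = 10.8 kHz.
1.4 kHz ≤ fs/2 = 11 kHz, passes unchanged.
94.9 kHz mod fs = 6.9 kHz.
6.9 kHz ≤ fs/2 = 11 kHz, appears at 6.9 kHz.
Distinct values: {1.4 kHz, 4.2 kHz, 6 kHz, 6.9 kHz, 10.8 kHz}.

1.4 kHz, 4.2 kHz, 6 kHz, 6.9 kHz, 10.8 kHz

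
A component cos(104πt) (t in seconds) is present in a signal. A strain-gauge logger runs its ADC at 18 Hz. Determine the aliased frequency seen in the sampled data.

2 Hz

ω = 104π rad/s → f = ω/(2π) = 52 Hz.
52 Hz mod fs = 16 Hz.
16 Hz > fs/2 = 9 Hz, folds to fs − 16 Hz = 2 Hz.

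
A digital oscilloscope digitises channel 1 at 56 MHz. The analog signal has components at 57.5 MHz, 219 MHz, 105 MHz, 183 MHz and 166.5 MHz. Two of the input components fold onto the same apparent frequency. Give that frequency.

fs/2 = 28 MHz.
57.5 MHz mod fs = 1.5 MHz.
1.5 MHz ≤ fs/2 = 28 MHz, appears at 1.5 MHz.
219 MHz mod fs = 51 MHz.
51 MHz > fs/2 = 28 MHz, folds to fs − 51 MHz = 5 MHz.
105 MHz mod fs = 49 MHz.
49 MHz > fs/2 = 28 MHz, folds to fs − 49 MHz = 7 MHz.
183 MHz mod fs = 15 MHz.
15 MHz ≤ fs/2 = 28 MHz, appears at 15 MHz.
166.5 MHz mod fs = 54.5 MHz.
54.5 MHz > fs/2 = 28 MHz, folds to fs − 54.5 MHz = 1.5 MHz.
57.5 MHz and 166.5 MHz both map to 1.5 MHz.

1.5 MHz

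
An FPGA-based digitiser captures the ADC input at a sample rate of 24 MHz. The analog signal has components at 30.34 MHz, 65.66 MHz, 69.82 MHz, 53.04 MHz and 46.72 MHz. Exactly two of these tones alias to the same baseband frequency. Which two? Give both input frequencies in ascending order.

fs/2 = 12 MHz.
30.34 MHz mod fs = 6.34 MHz.
6.34 MHz ≤ fs/2 = 12 MHz, appears at 6.34 MHz.
65.66 MHz mod fs = 17.66 MHz.
17.66 MHz > fs/2 = 12 MHz, folds to fs − 17.66 MHz = 6.34 MHz.
69.82 MHz mod fs = 21.82 MHz.
21.82 MHz > fs/2 = 12 MHz, folds to fs − 21.82 MHz = 2.18 MHz.
53.04 MHz mod fs = 5.04 MHz.
5.04 MHz ≤ fs/2 = 12 MHz, appears at 5.04 MHz.
46.72 MHz mod fs = 22.72 MHz.
22.72 MHz > fs/2 = 12 MHz, folds to fs − 22.72 MHz = 1.28 MHz.
30.34 MHz and 65.66 MHz both map to 6.34 MHz.

30.34 MHz, 65.66 MHz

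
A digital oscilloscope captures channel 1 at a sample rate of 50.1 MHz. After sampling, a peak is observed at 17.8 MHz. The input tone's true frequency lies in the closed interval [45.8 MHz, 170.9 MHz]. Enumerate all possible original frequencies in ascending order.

Frequencies that alias to 17.8 MHz are k·fs ± 17.8 MHz for integer k ≥ 0.
k=0: 17.8 MHz.
k=1: 32.3 MHz, 67.9 MHz.
k=2: 82.4 MHz, 118 MHz.
k=3: 132.5 MHz, 168.1 MHz.
k=4: 182.6 MHz, 218.2 MHz.
Within [45.8 MHz, 170.9 MHz]: 67.9 MHz, 82.4 MHz, 118 MHz, 132.5 MHz, 168.1 MHz.

67.9 MHz, 82.4 MHz, 118 MHz, 132.5 MHz, 168.1 MHz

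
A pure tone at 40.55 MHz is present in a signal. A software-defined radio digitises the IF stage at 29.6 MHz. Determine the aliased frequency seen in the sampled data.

10.95 MHz

40.55 MHz mod fs = 10.95 MHz.
10.95 MHz ≤ fs/2 = 14.8 MHz, appears at 10.95 MHz.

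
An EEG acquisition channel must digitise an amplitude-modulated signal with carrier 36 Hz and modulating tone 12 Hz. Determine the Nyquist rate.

96 Hz

AM sidebands sit at fc ± fm = 24 Hz and 48 Hz.
Highest-frequency component: 48 Hz.
Nyquist rate = 2 × 48 Hz = 96 Hz.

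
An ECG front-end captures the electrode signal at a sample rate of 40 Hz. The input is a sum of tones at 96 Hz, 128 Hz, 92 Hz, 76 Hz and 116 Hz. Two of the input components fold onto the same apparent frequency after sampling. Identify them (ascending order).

fs/2 = 20 Hz.
96 Hz mod fs = 16 Hz.
16 Hz ≤ fs/2 = 20 Hz, appears at 16 Hz.
128 Hz mod fs = 8 Hz.
8 Hz ≤ fs/2 = 20 Hz, appears at 8 Hz.
92 Hz mod fs = 12 Hz.
12 Hz ≤ fs/2 = 20 Hz, appears at 12 Hz.
76 Hz mod fs = 36 Hz.
36 Hz > fs/2 = 20 Hz, folds to fs − 36 Hz = 4 Hz.
116 Hz mod fs = 36 Hz.
36 Hz > fs/2 = 20 Hz, folds to fs − 36 Hz = 4 Hz.
76 Hz and 116 Hz both map to 4 Hz.

76 Hz, 116 Hz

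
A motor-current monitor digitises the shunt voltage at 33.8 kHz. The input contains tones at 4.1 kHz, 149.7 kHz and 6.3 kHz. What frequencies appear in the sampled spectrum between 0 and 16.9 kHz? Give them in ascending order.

4.1 kHz, 6.3 kHz, 14.5 kHz

fs/2 = 16.9 kHz.
4.1 kHz ≤ fs/2 = 16.9 kHz, passes unchanged.
149.7 kHz mod fs = 14.5 kHz.
14.5 kHz ≤ fs/2 = 16.9 kHz, appears at 14.5 kHz.
6.3 kHz ≤ fs/2 = 16.9 kHz, passes unchanged.
Distinct values: {4.1 kHz, 6.3 kHz, 14.5 kHz}.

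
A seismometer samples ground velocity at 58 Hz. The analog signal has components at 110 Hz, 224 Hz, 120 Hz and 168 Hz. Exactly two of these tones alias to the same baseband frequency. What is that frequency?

6 Hz

fs/2 = 29 Hz.
110 Hz mod fs = 52 Hz.
52 Hz > fs/2 = 29 Hz, folds to fs − 52 Hz = 6 Hz.
224 Hz mod fs = 50 Hz.
50 Hz > fs/2 = 29 Hz, folds to fs − 50 Hz = 8 Hz.
120 Hz mod fs = 4 Hz.
4 Hz ≤ fs/2 = 29 Hz, appears at 4 Hz.
168 Hz mod fs = 52 Hz.
52 Hz > fs/2 = 29 Hz, folds to fs − 52 Hz = 6 Hz.
110 Hz and 168 Hz both map to 6 Hz.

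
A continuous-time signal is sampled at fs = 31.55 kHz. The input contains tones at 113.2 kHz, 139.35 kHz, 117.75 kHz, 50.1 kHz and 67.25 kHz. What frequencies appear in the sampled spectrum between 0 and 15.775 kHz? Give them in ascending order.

4.15 kHz, 8.45 kHz, 13 kHz, 13.15 kHz

fs/2 = 15.775 kHz.
113.2 kHz mod fs = 18.55 kHz.
18.55 kHz > fs/2 = 15.775 kHz, folds to fs − 18.55 kHz = 13 kHz.
139.35 kHz mod fs = 13.15 kHz.
13.15 kHz ≤ fs/2 = 15.775 kHz, appears at 13.15 kHz.
117.75 kHz mod fs = 23.1 kHz.
23.1 kHz > fs/2 = 15.775 kHz, folds to fs − 23.1 kHz = 8.45 kHz.
50.1 kHz mod fs = 18.55 kHz.
18.55 kHz > fs/2 = 15.775 kHz, folds to fs − 18.55 kHz = 13 kHz.
67.25 kHz mod fs = 4.15 kHz.
4.15 kHz ≤ fs/2 = 15.775 kHz, appears at 4.15 kHz.
Distinct values: {4.15 kHz, 8.45 kHz, 13 kHz, 13.15 kHz}.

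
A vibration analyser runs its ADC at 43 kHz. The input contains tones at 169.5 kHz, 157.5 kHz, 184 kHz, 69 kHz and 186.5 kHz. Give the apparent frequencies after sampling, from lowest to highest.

2.5 kHz, 12 kHz, 14.5 kHz, 17 kHz

fs/2 = 21.5 kHz.
169.5 kHz mod fs = 40.5 kHz.
40.5 kHz > fs/2 = 21.5 kHz, folds to fs − 40.5 kHz = 2.5 kHz.
157.5 kHz mod fs = 28.5 kHz.
28.5 kHz > fs/2 = 21.5 kHz, folds to fs − 28.5 kHz = 14.5 kHz.
184 kHz mod fs = 12 kHz.
12 kHz ≤ fs/2 = 21.5 kHz, appears at 12 kHz.
69 kHz mod fs = 26 kHz.
26 kHz > fs/2 = 21.5 kHz, folds to fs − 26 kHz = 17 kHz.
186.5 kHz mod fs = 14.5 kHz.
14.5 kHz ≤ fs/2 = 21.5 kHz, appears at 14.5 kHz.
Distinct values: {2.5 kHz, 12 kHz, 14.5 kHz, 17 kHz}.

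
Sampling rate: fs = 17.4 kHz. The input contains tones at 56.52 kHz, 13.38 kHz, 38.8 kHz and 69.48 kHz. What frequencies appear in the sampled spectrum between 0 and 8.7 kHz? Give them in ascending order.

fs/2 = 8.7 kHz.
56.52 kHz mod fs = 4.32 kHz.
4.32 kHz ≤ fs/2 = 8.7 kHz, appears at 4.32 kHz.
13.38 kHz > fs/2 = 8.7 kHz, folds to fs − 13.38 kHz = 4.02 kHz.
38.8 kHz mod fs = 4 kHz.
4 kHz ≤ fs/2 = 8.7 kHz, appears at 4 kHz.
69.48 kHz mod fs = 17.28 kHz.
17.28 kHz > fs/2 = 8.7 kHz, folds to fs − 17.28 kHz = 0.12 kHz.
Distinct values: {0.12 kHz, 4 kHz, 4.02 kHz, 4.32 kHz}.

0.12 kHz, 4 kHz, 4.02 kHz, 4.32 kHz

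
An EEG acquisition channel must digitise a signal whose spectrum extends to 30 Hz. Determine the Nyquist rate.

60 Hz

Nyquist rate = 2 × 30 Hz = 60 Hz.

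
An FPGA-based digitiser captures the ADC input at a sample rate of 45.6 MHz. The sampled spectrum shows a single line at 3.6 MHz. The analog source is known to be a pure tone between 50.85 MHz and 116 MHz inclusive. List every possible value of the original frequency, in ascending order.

87.6 MHz, 94.8 MHz

Frequencies that alias to 3.6 MHz are k·fs ± 3.6 MHz for integer k ≥ 0.
k=0: 3.6 MHz.
k=1: 42 MHz, 49.2 MHz.
k=2: 87.6 MHz, 94.8 MHz.
k=3: 133.2 MHz, 140.4 MHz.
Within [50.85 MHz, 116 MHz]: 87.6 MHz, 94.8 MHz.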